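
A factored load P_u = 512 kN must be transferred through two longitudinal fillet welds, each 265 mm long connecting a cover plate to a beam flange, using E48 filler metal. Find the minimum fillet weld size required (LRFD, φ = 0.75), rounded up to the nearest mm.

w = 7 mm

E48XX → F_EXX = 480 MPa.
Total weld length L = 530 mm.
Required throat t_e = P_u / (φ × 0.6 F_EXX × L) = 512 / (0.75 × 0.6 × 480 × 530 × 10⁻³) = 4.472 mm.
Required leg w = t_e / 0.707 = 6.326 mm → use 7 mm.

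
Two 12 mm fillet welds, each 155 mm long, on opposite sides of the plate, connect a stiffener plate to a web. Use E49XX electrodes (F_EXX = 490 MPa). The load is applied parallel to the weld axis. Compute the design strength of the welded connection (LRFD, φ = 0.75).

φR_n ≈ 580 kN

Effective throat t_e = 0.707 × 12 = 8.484 mm.
Total length L = 310 mm; A_we = 8.484 × 310 = 2630 mm².
F_nw = 0.6 F_EXX = 0.6 × 490 = 294 MPa.
φR_n = 0.75 × 294 × 2630 × 10⁻³ = 579.9 kN.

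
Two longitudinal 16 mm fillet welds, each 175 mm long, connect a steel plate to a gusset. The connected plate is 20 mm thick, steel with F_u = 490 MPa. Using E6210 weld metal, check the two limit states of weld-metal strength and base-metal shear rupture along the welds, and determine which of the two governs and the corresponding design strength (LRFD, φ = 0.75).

φR_n ≈ 1100 kN (weld metal governs)

E62XX → F_EXX = 620 MPa.
t_e = 0.707 × 16 = 11.31 mm; L = 350 mm.
Weld metal: φR_n = 0.75 × 0.6 × 620 × 11.31 × 350 × 10⁻³ = 1105 kN.
Base metal (shear rupture): φR_n = 0.75 × 0.6 × 490 × 20 × 350 × 10⁻³ = 1544 kN.
Governing: weld metal.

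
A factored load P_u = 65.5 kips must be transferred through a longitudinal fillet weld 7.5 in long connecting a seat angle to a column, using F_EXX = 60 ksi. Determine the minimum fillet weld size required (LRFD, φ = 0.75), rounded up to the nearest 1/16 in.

w = 1/2 in

Total weld length L = 7.5 in.
Required throat t_e = P_u / (φ × 0.6 F_EXX × L) = 65.5 / (0.75 × 0.6 × 60 × 7.5) = 0.3235 in.
Required leg w = t_e / 0.707 = 0.4575 in → use 1/2 in.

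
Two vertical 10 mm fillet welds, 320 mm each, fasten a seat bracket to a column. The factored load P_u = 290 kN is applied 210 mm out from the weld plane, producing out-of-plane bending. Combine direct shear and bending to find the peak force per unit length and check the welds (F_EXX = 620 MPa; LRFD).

L_w = 2 × 320 = 640 mm; section modulus (unit throat) S = 2 × L²/6 = 34130 mm².
Direct shear f_v = P/L_w = 290×10³/640 = 453.1 N/mm.
Moment M = P × e = 290×10³ × 210 = 60900000 N·mm; bending f_b = M/S = 1784 N/mm.
f_max = √(f_v² + f_b²) = √(453.1² + 1784²) = 1841 N/mm.
φr_n = 0.75 × 0.6 × 620 × (0.707 × 10) = 1973 N/mm → adequate.

f_max ≈ 1840 N/mm; adequate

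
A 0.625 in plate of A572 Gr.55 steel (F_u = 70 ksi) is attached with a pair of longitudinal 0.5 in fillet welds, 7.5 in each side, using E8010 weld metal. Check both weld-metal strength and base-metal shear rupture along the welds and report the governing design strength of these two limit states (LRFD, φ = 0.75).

φR_n ≈ 191 kip (weld metal governs)

E80XX → F_EXX = 80 ksi.
t_e = 0.707 × 0.5 = 0.3535 in; L = 15 in.
Weld metal: φR_n = 0.75 × 0.6 × 80 × 0.3535 × 15 = 190.9 kip.
Base metal (shear rupture): φR_n = 0.75 × 0.6 × 70 × 0.625 × 15 = 295.3 kip.
Governing: weld metal.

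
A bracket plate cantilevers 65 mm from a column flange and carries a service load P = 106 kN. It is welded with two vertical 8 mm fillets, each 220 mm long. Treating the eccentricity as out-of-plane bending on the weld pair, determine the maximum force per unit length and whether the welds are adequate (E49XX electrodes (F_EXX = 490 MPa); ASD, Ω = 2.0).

f_max ≈ 490 N/mm; adequate

L_w = 2 × 220 = 440 mm; section modulus (unit throat) S = 2 × L²/6 = 16130 mm².
Direct shear f_v = P/L_w = 106×10³/440 = 240.9 N/mm.
Moment M = P × e = 106×10³ × 65 = 6890000 N·mm; bending f_b = M/S = 427.1 N/mm.
f_max = √(f_v² + f_b²) = √(240.9² + 427.1²) = 490.3 N/mm.
r_n/Ω = (1/2.0) × 0.6 × 490 × (0.707 × 8) = 831.4 N/mm → adequate.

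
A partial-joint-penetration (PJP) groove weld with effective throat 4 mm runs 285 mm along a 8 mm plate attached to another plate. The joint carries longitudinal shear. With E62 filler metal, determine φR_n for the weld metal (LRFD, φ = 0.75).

E62XX → F_EXX = 620 MPa.
Effective throat (given) t_e = 4 mm.
A_we = 4 × 285 = 1140 mm².
F_nw = 0.6 F_EXX = 372 MPa.
φR_n = 0.75 × 372 × 1140 × 10⁻³ = 318.1 kN.

φR_n ≈ 318 kN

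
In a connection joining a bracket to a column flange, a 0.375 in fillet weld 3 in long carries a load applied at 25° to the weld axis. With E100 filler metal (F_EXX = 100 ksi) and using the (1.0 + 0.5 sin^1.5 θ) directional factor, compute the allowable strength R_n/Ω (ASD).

t_e = 0.707 × 0.375 = 0.2651 in; A_we = 0.2651 × 3 = 0.7954 in².
Directional factor: 1.0 + 0.5 sin^1.5(25°) = 1.137.
F_nw = 0.6 × 100 × 1.137 = 68.24 ksi.
R_n/Ω = (68.24 × 0.7954) / 2.0 = 27.14 kip.

R_n/Ω ≈ 27.1 kip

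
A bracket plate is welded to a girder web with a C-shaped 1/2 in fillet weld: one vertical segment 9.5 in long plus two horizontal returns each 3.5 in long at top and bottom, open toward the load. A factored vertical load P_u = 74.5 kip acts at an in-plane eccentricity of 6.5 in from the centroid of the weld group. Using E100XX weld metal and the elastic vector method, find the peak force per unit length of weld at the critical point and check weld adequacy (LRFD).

f_max ≈ 13.5 kip/in; adequate

E100XX → F_EXX = 100 ksi.
Total weld length L_w = 16.5 in. Treat welds as unit-width lines.
Centroid: x̄ = 2×3.5×1.75 / 16.5 = 0.7424 in from the vertical weld.
Polar moment about centroid: J = I_x + I_y = [9.5³/12 + 2×3.5×4.75²] + [9.5×0.7424² + 2(3.5³/12 + 3.5×1.008²)] = 248.9 in³.
Direct shear f_v = P/L_w = 74.5 / 16.5 = 4.515 kip/in (vertical).
Torsion M = P·e = 74.5 × 6.5 = 484.25 kip·in.
Critical point at (x, y) = (2.758, 4.75) from centroid. f_tx = M·y/J = 9.242 kip/in; f_ty = M·x/J = 5.366 kip/in.
Resultant f_max = √[f_tx² + (f_v + f_ty)²] = √[9.242² + (4.515 + 5.366)²] = 13.53 kip/in.
Capacity per unit length: φr_n = 0.75 × 0.6 × 100 × (0.707 × 0.5) = 15.91 kip/in.
13.53 ≤ 15.91 → adequate.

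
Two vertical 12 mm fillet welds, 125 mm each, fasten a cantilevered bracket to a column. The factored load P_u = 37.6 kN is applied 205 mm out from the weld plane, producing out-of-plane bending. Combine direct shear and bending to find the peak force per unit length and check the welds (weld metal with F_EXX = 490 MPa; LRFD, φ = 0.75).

f_max ≈ 1490 N/mm; adequate

L_w = 2 × 125 = 250 mm; section modulus (unit throat) S = 2 × L²/6 = 5208 mm².
Direct shear f_v = P/L_w = 37.6×10³/250 = 150.4 N/mm.
Moment M = P × e = 37.6×10³ × 205 = 7708000 N·mm; bending f_b = M/S = 1480 N/mm.
f_max = √(f_v² + f_b²) = √(150.4² + 1480²) = 1488 N/mm.
φr_n = 0.75 × 0.6 × 490 × (0.707 × 12) = 1871 N/mm → adequate.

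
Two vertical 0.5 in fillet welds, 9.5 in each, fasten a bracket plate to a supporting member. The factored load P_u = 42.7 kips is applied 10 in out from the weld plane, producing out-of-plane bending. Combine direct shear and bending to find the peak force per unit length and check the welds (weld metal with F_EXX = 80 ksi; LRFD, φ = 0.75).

L_w = 2 × 9.5 = 19 in; section modulus (unit throat) S = 2 × L²/6 = 30.08 in².
Direct shear f_v = P/L_w = 42.7/19 = 2.247 kip/in.
Moment M = P × e = 42.7 × 10 = 427 kip·in; bending f_b = M/S = 14.19 kip/in.
f_max = √(f_v² + f_b²) = √(2.247² + 14.19²) = 14.37 kip/in.
φr_n = 0.75 × 0.6 × 80 × (0.707 × 0.5) = 12.73 kip/in → NOT adequate.

f_max ≈ 14.4 kip/in; NOT adequate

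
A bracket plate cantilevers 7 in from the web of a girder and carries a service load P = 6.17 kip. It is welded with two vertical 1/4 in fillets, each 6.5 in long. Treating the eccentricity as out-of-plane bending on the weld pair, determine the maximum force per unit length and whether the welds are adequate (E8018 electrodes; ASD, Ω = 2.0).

f_max ≈ 3.1 kip/in; adequate

E80XX → F_EXX = 80 ksi.
L_w = 2 × 6.5 = 13 in; section modulus (unit throat) S = 2 × L²/6 = 14.08 in².
Direct shear f_v = P/L_w = 6.17/13 = 0.4746 kip/in.
Moment M = P × e = 6.17 × 7 = 43.19 kip·in; bending f_b = M/S = 3.067 kip/in.
f_max = √(f_v² + f_b²) = √(0.4746² + 3.067²) = 3.103 kip/in.
r_n/Ω = (1/2.0) × 0.6 × 80 × (0.707 × 0.25) = 4.242 kip/in → adequate.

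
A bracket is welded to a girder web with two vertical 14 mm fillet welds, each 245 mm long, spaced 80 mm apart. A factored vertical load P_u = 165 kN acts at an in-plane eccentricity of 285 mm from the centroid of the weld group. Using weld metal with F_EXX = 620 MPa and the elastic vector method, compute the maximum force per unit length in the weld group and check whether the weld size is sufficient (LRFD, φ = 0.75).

Total weld length L_w = 490 mm. Treat welds as unit-width lines.
Polar moment about centroid: J = 2[d³/12 + d(b/2)²] = 2[245³/12 + 245×40²] = 3235000 mm³.
Direct shear f_v = P/L_w = 165×10³ / 490 = 336.7 N/mm (vertical).
Torsion M = P·e = 165×10³ × 285 = 47025000 N·mm.
Critical point at (x, y) = (40, 122.5) from centroid. f_tx = M·y/J = 1781 N/mm; f_ty = M·x/J = 581.4 N/mm.
Resultant f_max = √[f_tx² + (f_v + f_ty)²] = √[1781² + (336.7 + 581.4)²] = 2003 N/mm.
Capacity per unit length: φr_n = 0.75 × 0.6 × 620 × (0.707 × 14) = 2762 N/mm.
2003 ≤ 2762 → adequate.

f_max ≈ 2000 N/mm; adequate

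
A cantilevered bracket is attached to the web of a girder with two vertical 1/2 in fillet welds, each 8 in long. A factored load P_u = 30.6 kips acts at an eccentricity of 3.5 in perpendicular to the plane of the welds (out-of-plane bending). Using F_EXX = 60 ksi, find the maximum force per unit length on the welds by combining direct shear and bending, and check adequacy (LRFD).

L_w = 2 × 8 = 16 in; section modulus (unit throat) S = 2 × L²/6 = 21.33 in².
Direct shear f_v = P/L_w = 30.6/16 = 1.913 kip/in.
Moment M = P × e = 30.6 × 3.5 = 107.1 kip·in; bending f_b = M/S = 5.02 kip/in.
f_max = √(f_v² + f_b²) = √(1.913² + 5.02²) = 5.372 kip/in.
φr_n = 0.75 × 0.6 × 60 × (0.707 × 0.5) = 9.544 kip/in → adequate.

f_max ≈ 5.37 kip/in; adequate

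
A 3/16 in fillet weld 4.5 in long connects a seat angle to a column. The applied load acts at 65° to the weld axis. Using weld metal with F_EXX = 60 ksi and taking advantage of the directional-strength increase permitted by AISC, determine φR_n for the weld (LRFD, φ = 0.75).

φR_n ≈ 23.1 kip

t_e = 0.707 × 0.1875 = 0.1326 in; A_we = 0.1326 × 4.5 = 0.5965 in².
Directional factor: 1.0 + 0.5 sin^1.5(65°) = 1.431.
F_nw = 0.6 × 60 × 1.431 = 51.53 ksi.
φR_n = 0.75 × 51.53 × 0.5965 = 23.05 kip.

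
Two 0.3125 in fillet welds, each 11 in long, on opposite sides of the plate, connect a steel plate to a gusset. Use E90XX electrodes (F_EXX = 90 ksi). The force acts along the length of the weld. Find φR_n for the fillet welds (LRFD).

φR_n ≈ 197 kips

Effective throat t_e = 0.707 × 0.3125 = 0.2209 in.
Total length L = 22 in; A_we = 0.2209 × 22 = 4.861 in².
F_nw = 0.6 F_EXX = 0.6 × 90 = 54 ksi.
φR_n = 0.75 × 54 × 4.861 = 196.9 kips.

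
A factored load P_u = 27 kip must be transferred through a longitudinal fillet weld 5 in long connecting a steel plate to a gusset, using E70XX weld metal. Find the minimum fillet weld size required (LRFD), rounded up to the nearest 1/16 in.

E70XX → F_EXX = 70 ksi.
Total weld length L = 5 in.
Required throat t_e = P_u / (φ × 0.6 F_EXX × L) = 27 / (0.75 × 0.6 × 70 × 5) = 0.1714 in.
Required leg w = t_e / 0.707 = 0.2425 in → use 1/4 in.

w = 1/4 in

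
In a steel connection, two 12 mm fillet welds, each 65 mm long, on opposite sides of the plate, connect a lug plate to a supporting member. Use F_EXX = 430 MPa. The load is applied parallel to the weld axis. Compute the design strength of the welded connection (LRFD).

φR_n ≈ 213 kN

Effective throat t_e = 0.707 × 12 = 8.484 mm.
Total length L = 130 mm; A_we = 8.484 × 130 = 1103 mm².
F_nw = 0.6 F_EXX = 0.6 × 430 = 258 MPa.
φR_n = 0.75 × 258 × 1103 × 10⁻³ = 213.4 kN.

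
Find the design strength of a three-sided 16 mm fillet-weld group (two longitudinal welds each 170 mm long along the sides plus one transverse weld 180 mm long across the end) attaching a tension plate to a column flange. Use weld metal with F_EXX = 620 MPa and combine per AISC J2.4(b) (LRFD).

φR_n ≈ 1760 kN

t_e = 0.707 × 16 = 11.31 mm.
R_nwl = 0.6 × 620 × 11.31 × 340 × 10⁻³ = 1431 kN (longitudinal, 2 welds).
R_nwt = 0.6 × 620 × 11.31 × 180 × 10⁻³ = 757.5 kN (transverse, base value).
(i) R_nwl + R_nwt = 2188 kN; (ii) 0.85 R_nwl + 1.5 R_nwt = 2352 kN.
R_n = max = 2352 kN [governs: (ii)]; φR_n = 1764 kN.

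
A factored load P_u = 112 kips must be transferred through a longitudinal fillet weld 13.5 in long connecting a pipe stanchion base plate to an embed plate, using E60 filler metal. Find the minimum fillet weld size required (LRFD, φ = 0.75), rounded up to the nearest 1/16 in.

w = 7/16 in

E60XX → F_EXX = 60 ksi.
Total weld length L = 13.5 in.
Required throat t_e = P_u / (φ × 0.6 F_EXX × L) = 112 / (0.75 × 0.6 × 60 × 13.5) = 0.3073 in.
Required leg w = t_e / 0.707 = 0.4346 in → use 7/16 in.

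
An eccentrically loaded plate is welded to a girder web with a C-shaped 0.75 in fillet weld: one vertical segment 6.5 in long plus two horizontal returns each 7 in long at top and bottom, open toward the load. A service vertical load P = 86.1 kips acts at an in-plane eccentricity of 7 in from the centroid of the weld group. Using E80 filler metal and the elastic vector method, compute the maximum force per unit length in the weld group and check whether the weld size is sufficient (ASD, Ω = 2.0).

f_max ≈ 15.7 kip/in; NOT adequate

E80XX → F_EXX = 80 ksi.
Total weld length L_w = 20.5 in. Treat welds as unit-width lines.
Centroid: x̄ = 2×7×3.5 / 20.5 = 2.39 in from the vertical weld.
Polar moment about centroid: J = I_x + I_y = [6.5³/12 + 2×7×3.25²] + [6.5×2.39² + 2(7³/12 + 7×1.11²)] = 282.3 in³.
Direct shear f_v = P/L_w = 86.1 / 20.5 = 4.2 kip/in (vertical).
Torsion M = P·e = 86.1 × 7 = 602.7 kip·in.
Critical point at (x, y) = (4.61, 3.25) from centroid. f_tx = M·y/J = 6.939 kip/in; f_ty = M·x/J = 9.841 kip/in.
Resultant f_max = √[f_tx² + (f_v + f_ty)²] = √[6.939² + (4.2 + 9.841)²] = 15.66 kip/in.
Capacity per unit length: r_n/Ω = (1/2.0) × 0.6 × 80 × (0.707 × 0.75) = 12.73 kip/in.
15.66 > 12.73 → NOT adequate.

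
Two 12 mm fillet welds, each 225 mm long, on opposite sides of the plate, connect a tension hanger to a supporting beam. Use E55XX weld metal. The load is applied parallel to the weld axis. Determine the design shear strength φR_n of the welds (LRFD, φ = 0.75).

φR_n ≈ 945 kN

E55XX → F_EXX = 550 MPa.
Effective throat t_e = 0.707 × 12 = 8.484 mm.
Total length L = 450 mm; A_we = 8.484 × 450 = 3818 mm².
F_nw = 0.6 F_EXX = 0.6 × 550 = 330 MPa.
φR_n = 0.75 × 330 × 3818 × 10⁻³ = 944.9 kN.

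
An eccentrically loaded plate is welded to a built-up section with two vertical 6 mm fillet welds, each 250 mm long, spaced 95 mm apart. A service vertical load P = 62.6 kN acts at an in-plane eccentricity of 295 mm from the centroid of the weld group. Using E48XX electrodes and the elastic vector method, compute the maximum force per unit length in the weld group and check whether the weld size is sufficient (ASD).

f_max ≈ 716 N/mm; NOT adequate

E48XX → F_EXX = 480 MPa.
Total weld length L_w = 500 mm. Treat welds as unit-width lines.
Polar moment about centroid: J = 2[d³/12 + d(b/2)²] = 2[250³/12 + 250×47.5²] = 3732000 mm³.
Direct shear f_v = P/L_w = 62.6×10³ / 500 = 125.2 N/mm (vertical).
Torsion M = P·e = 62.6×10³ × 295 = 18467000 N·mm.
Critical point at (x, y) = (47.5, 125) from centroid. f_tx = M·y/J = 618.5 N/mm; f_ty = M·x/J = 235 N/mm.
Resultant f_max = √[f_tx² + (f_v + f_ty)²] = √[618.5² + (125.2 + 235)²] = 715.7 N/mm.
Capacity per unit length: r_n/Ω = (1/2.0) × 0.6 × 480 × (0.707 × 6) = 610.8 N/mm.
715.7 > 610.8 → NOT adequate.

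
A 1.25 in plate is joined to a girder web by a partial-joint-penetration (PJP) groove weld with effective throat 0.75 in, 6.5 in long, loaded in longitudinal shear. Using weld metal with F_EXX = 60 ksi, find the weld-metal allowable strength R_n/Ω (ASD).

Effective throat (given) t_e = 0.75 in.
A_we = 0.75 × 6.5 = 4.875 in².
F_nw = 0.6 F_EXX = 36 ksi.
R_n/Ω = (36 × 4.875) / 2.0 = 87.75 kip.

R_n/Ω ≈ 87.8 kip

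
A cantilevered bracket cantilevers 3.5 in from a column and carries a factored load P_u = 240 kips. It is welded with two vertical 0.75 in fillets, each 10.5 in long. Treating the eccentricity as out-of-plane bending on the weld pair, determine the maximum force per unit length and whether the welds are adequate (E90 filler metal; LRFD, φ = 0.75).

E90XX → F_EXX = 90 ksi.
L_w = 2 × 10.5 = 21 in; section modulus (unit throat) S = 2 × L²/6 = 36.75 in².
Direct shear f_v = P/L_w = 240/21 = 11.43 kip/in.
Moment M = P × e = 240 × 3.5 = 840 kip·in; bending f_b = M/S = 22.86 kip/in.
f_max = √(f_v² + f_b²) = √(11.43² + 22.86²) = 25.56 kip/in.
φr_n = 0.75 × 0.6 × 90 × (0.707 × 0.75) = 21.48 kip/in → NOT adequate.

f_max ≈ 25.6 kip/in; NOT adequate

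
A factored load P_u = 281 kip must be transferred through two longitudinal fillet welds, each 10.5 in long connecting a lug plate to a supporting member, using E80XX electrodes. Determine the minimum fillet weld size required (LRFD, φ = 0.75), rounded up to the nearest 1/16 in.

E80XX → F_EXX = 80 ksi.
Total weld length L = 21 in.
Required throat t_e = P_u / (φ × 0.6 F_EXX × L) = 281 / (0.75 × 0.6 × 80 × 21) = 0.3717 in.
Required leg w = t_e / 0.707 = 0.5257 in → use 9/16 in.

w = 9/16 in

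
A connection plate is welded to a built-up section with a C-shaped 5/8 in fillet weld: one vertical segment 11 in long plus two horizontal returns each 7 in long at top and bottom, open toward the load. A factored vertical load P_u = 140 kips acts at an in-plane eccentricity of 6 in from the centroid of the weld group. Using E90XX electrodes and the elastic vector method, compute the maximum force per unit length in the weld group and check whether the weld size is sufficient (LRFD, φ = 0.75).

E90XX → F_EXX = 90 ksi.
Total weld length L_w = 25 in. Treat welds as unit-width lines.
Centroid: x̄ = 2×7×3.5 / 25 = 1.96 in from the vertical weld.
Polar moment about centroid: J = I_x + I_y = [11³/12 + 2×7×5.5²] + [11×1.96² + 2(7³/12 + 7×1.54²)] = 667 in³.
Direct shear f_v = P/L_w = 140 / 25 = 5.6 kip/in (vertical).
Torsion M = P·e = 140 × 6 = 840 kip·in.
Critical point at (x, y) = (5.04, 5.5) from centroid. f_tx = M·y/J = 6.926 kip/in; f_ty = M·x/J = 6.347 kip/in.
Resultant f_max = √[f_tx² + (f_v + f_ty)²] = √[6.926² + (5.6 + 6.347)²] = 13.81 kip/in.
Capacity per unit length: φr_n = 0.75 × 0.6 × 90 × (0.707 × 0.625) = 17.9 kip/in.
13.81 ≤ 17.9 → adequate.

f_max ≈ 13.8 kip/in; adequate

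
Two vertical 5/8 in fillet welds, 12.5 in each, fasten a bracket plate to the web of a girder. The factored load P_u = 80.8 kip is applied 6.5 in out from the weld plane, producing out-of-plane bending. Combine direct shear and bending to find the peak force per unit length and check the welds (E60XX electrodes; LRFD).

E60XX → F_EXX = 60 ksi.
L_w = 2 × 12.5 = 25 in; section modulus (unit throat) S = 2 × L²/6 = 52.08 in².
Direct shear f_v = P/L_w = 80.8/25 = 3.232 kip/in.
Moment M = P × e = 80.8 × 6.5 = 525.2 kip·in; bending f_b = M/S = 10.08 kip/in.
f_max = √(f_v² + f_b²) = √(3.232² + 10.08²) = 10.59 kip/in.
φr_n = 0.75 × 0.6 × 60 × (0.707 × 0.625) = 11.93 kip/in → adequate.

f_max ≈ 10.6 kip/in; adequate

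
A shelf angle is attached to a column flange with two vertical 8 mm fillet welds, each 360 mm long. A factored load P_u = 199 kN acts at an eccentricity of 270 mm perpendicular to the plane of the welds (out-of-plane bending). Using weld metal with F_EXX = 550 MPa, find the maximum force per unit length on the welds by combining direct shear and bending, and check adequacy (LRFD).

L_w = 2 × 360 = 720 mm; section modulus (unit throat) S = 2 × L²/6 = 43200 mm².
Direct shear f_v = P/L_w = 199×10³/720 = 276.4 N/mm.
Moment M = P × e = 199×10³ × 270 = 53730000 N·mm; bending f_b = M/S = 1244 N/mm.
f_max = √(f_v² + f_b²) = √(276.4² + 1244²) = 1274 N/mm.
φr_n = 0.75 × 0.6 × 550 × (0.707 × 8) = 1400 N/mm → adequate.

f_max ≈ 1270 N/mm; adequate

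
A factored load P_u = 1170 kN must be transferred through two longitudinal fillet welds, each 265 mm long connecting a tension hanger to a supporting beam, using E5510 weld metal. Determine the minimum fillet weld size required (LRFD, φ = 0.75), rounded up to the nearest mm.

E55XX → F_EXX = 550 MPa.
Total weld length L = 530 mm.
Required throat t_e = P_u / (φ × 0.6 F_EXX × L) = 1170 / (0.75 × 0.6 × 550 × 530 × 10⁻³) = 8.919 mm.
Required leg w = t_e / 0.707 = 12.62 mm → use 13 mm.

w = 13 mm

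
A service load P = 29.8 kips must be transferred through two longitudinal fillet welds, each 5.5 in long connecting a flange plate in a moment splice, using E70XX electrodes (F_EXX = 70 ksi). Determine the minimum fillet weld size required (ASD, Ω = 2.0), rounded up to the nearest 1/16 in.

w = 3/16 in

Total weld length L = 11 in.
Required throat t_e = P × Ω / (0.6 F_EXX × L) = 29.8 × 2.0 / (0.6 × 70 × 11) = 0.129 in.
Required leg w = t_e / 0.707 = 0.1825 in → use 3/16 in.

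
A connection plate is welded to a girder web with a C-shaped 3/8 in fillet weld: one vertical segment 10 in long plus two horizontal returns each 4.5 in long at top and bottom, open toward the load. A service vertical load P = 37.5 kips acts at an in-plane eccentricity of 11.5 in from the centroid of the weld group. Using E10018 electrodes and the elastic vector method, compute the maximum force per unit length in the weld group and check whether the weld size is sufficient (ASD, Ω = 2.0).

E100XX → F_EXX = 100 ksi.
Total weld length L_w = 19 in. Treat welds as unit-width lines.
Centroid: x̄ = 2×4.5×2.25 / 19 = 1.066 in from the vertical weld.
Polar moment about centroid: J = I_x + I_y = [10³/12 + 2×4.5×5²] + [10×1.066² + 2(4.5³/12 + 4.5×1.184²)] = 347.5 in³.
Direct shear f_v = P/L_w = 37.5 / 19 = 1.974 kip/in (vertical).
Torsion M = P·e = 37.5 × 11.5 = 431.25 kip·in.
Critical point at (x, y) = (3.434, 5) from centroid. f_tx = M·y/J = 6.205 kip/in; f_ty = M·x/J = 4.262 kip/in.
Resultant f_max = √[f_tx² + (f_v + f_ty)²] = √[6.205² + (1.974 + 4.262)²] = 8.797 kip/in.
Capacity per unit length: r_n/Ω = (1/2.0) × 0.6 × 100 × (0.707 × 0.375) = 7.954 kip/in.
8.797 > 7.954 → NOT adequate.

f_max ≈ 8.8 kip/in; NOT adequate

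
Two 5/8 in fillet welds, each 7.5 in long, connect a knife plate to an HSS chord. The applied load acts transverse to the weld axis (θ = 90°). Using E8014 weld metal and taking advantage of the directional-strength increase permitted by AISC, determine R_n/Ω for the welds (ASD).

R_n/Ω ≈ 239 kip

E80XX → F_EXX = 80 ksi.
t_e = 0.707 × 0.625 = 0.4419 in; A_we = 0.4419 × 15 = 6.628 in².
Directional factor: 1.0 + 0.5 sin^1.5(90°) = 1.5.
F_nw = 0.6 × 80 × 1.5 = 72 ksi.
R_n/Ω = (72 × 6.628) / 2.0 = 238.6 kip.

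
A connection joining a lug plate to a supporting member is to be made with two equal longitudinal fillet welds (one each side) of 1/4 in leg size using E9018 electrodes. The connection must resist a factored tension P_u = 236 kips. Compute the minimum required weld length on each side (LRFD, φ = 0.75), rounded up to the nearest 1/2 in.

L = 16.5 in on each side

E90XX → F_EXX = 90 ksi.
Throat t_e = 0.707 × 0.25 = 0.1767 in.
φr_n = 0.75 × 0.6 × 90 × 0.1767 = 7.158 kips/in.
L_req = P_u / φr_n = 236 / 7.158 = 32.97 in total.
Per side: 32.97 / 2 = 16.48 in.
Round up → use L = 16.5 in on each side.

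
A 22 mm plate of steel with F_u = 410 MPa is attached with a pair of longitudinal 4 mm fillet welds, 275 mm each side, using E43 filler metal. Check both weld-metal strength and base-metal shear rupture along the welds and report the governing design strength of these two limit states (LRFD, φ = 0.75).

φR_n ≈ 301 kN (weld metal governs)

E43XX → F_EXX = 430 MPa.
t_e = 0.707 × 4 = 2.828 mm; L = 550 mm.
Weld metal: φR_n = 0.75 × 0.6 × 430 × 2.828 × 550 × 10⁻³ = 301 kN.
Base metal (shear rupture): φR_n = 0.75 × 0.6 × 410 × 22 × 550 × 10⁻³ = 2232 kN.
Governing: weld metal.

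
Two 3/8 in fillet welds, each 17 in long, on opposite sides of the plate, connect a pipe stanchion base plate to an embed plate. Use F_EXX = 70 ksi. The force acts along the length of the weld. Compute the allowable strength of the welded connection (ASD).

Effective throat t_e = 0.707 × 0.375 = 0.2651 in.
Total length L = 34 in; A_we = 0.2651 × 34 = 9.014 in².
F_nw = 0.6 F_EXX = 0.6 × 70 = 42 ksi.
R_n = 42 × 9.014 = 378.6 kips; R_n/Ω = 378.6/2.0 = 189.3 kips.

R_n/Ω ≈ 189 kips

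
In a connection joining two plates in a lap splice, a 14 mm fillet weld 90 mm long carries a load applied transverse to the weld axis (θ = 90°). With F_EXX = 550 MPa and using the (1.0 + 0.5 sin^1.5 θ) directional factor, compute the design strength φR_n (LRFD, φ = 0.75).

t_e = 0.707 × 14 = 9.898 mm; A_we = 9.898 × 90 = 890.8 mm².
Directional factor: 1.0 + 0.5 sin^1.5(90°) = 1.5.
F_nw = 0.6 × 550 × 1.5 = 495 MPa.
φR_n = 0.75 × 495 × 890.8 × 10⁻³ = 330.7 kN.

φR_n ≈ 331 kN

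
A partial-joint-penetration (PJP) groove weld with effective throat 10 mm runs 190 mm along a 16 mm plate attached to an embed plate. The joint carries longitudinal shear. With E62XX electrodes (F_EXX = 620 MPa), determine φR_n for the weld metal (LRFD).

Effective throat (given) t_e = 10 mm.
A_we = 10 × 190 = 1900 mm².
F_nw = 0.6 F_EXX = 372 MPa.
φR_n = 0.75 × 372 × 1900 × 10⁻³ = 530.1 kN.

φR_n ≈ 530 kN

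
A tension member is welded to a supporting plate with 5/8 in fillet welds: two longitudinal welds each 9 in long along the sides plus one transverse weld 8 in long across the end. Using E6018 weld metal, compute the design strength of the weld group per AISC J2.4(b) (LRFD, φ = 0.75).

φR_n ≈ 326 kips

E60XX → F_EXX = 60 ksi.
t_e = 0.707 × 0.625 = 0.4419 in.
R_nwl = 0.6 × 60 × 0.4419 × 18 = 286.3 kips (longitudinal, 2 welds).
R_nwt = 0.6 × 60 × 0.4419 × 8 = 127.3 kips (transverse, base value).
(i) R_nwl + R_nwt = 413.6 kips; (ii) 0.85 R_nwl + 1.5 R_nwt = 434.3 kips.
R_n = max = 434.3 kips [governs: (ii)]; φR_n = 325.7 kips.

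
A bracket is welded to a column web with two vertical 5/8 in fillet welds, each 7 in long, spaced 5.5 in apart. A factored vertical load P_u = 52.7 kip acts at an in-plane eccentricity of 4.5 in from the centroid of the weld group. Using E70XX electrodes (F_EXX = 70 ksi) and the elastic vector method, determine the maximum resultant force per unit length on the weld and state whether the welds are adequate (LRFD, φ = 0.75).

f_max ≈ 9.28 kip/in; adequate

Total weld length L_w = 14 in. Treat welds as unit-width lines.
Polar moment about centroid: J = 2[d³/12 + d(b/2)²] = 2[7³/12 + 7×2.75²] = 163 in³.
Direct shear f_v = P/L_w = 52.7 / 14 = 3.764 kip/in (vertical).
Torsion M = P·e = 52.7 × 4.5 = 237.15 kip·in.
Critical point at (x, y) = (2.75, 3.5) from centroid. f_tx = M·y/J = 5.091 kip/in; f_ty = M·x/J = 4 kip/in.
Resultant f_max = √[f_tx² + (f_v + f_ty)²] = √[5.091² + (3.764 + 4)²] = 9.284 kip/in.
Capacity per unit length: φr_n = 0.75 × 0.6 × 70 × (0.707 × 0.625) = 13.92 kip/in.
9.284 ≤ 13.92 → adequate.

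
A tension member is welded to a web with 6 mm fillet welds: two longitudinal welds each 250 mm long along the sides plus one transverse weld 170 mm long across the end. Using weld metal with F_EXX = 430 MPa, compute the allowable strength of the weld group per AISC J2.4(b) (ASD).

t_e = 0.707 × 6 = 4.242 mm.
R_nwl = 0.6 × 430 × 4.242 × 500 × 10⁻³ = 547.2 kN (longitudinal, 2 welds).
R_nwt = 0.6 × 430 × 4.242 × 170 × 10⁻³ = 186.1 kN (transverse, base value).
(i) R_nwl + R_nwt = 733.3 kN; (ii) 0.85 R_nwl + 1.5 R_nwt = 744.2 kN.
R_n = max = 744.2 kN [governs: (ii)]; R_n/Ω = 372.1 kN.

R_n/Ω ≈ 372 kN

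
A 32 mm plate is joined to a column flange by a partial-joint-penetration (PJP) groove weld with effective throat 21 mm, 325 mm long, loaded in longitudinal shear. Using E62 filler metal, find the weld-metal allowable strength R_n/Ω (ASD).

R_n/Ω ≈ 1270 kN

E62XX → F_EXX = 620 MPa.
Effective throat (given) t_e = 21 mm.
A_we = 21 × 325 = 6825 mm².
F_nw = 0.6 F_EXX = 372 MPa.
R_n/Ω = (372 × 6825) / 2.0 × 10⁻³ = 1269 kN.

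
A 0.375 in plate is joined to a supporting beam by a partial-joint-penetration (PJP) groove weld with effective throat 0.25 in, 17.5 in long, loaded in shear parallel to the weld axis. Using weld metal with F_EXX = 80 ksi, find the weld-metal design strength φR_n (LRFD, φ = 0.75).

Effective throat (given) t_e = 0.25 in.
A_we = 0.25 × 17.5 = 4.375 in².
F_nw = 0.6 F_EXX = 48 ksi.
φR_n = 0.75 × 48 × 4.375 = 157.5 kip.

φR_n ≈ 158 kip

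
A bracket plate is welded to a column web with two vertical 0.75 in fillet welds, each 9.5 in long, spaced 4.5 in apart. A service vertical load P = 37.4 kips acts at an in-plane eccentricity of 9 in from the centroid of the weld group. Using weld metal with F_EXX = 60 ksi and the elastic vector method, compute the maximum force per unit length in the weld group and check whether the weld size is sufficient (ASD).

Total weld length L_w = 19 in. Treat welds as unit-width lines.
Polar moment about centroid: J = 2[d³/12 + d(b/2)²] = 2[9.5³/12 + 9.5×2.25²] = 239.1 in³.
Direct shear f_v = P/L_w = 37.4 / 19 = 1.968 kip/in (vertical).
Torsion M = P·e = 37.4 × 9 = 336.6 kip·in.
Critical point at (x, y) = (2.25, 4.75) from centroid. f_tx = M·y/J = 6.687 kip/in; f_ty = M·x/J = 3.168 kip/in.
Resultant f_max = √[f_tx² + (f_v + f_ty)²] = √[6.687² + (1.968 + 3.168)²] = 8.432 kip/in.
Capacity per unit length: r_n/Ω = (1/2.0) × 0.6 × 60 × (0.707 × 0.75) = 9.544 kip/in.
8.432 ≤ 9.544 → adequate.

f_max ≈ 8.43 kip/in; adequate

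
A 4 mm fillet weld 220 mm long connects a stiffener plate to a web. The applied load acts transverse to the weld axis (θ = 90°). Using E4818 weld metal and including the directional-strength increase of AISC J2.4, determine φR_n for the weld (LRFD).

φR_n ≈ 202 kN

E48XX → F_EXX = 480 MPa.
t_e = 0.707 × 4 = 2.828 mm; A_we = 2.828 × 220 = 622.2 mm².
Directional factor: 1.0 + 0.5 sin^1.5(90°) = 1.5.
F_nw = 0.6 × 480 × 1.5 = 432 MPa.
φR_n = 0.75 × 432 × 622.2 × 10⁻³ = 201.6 kN.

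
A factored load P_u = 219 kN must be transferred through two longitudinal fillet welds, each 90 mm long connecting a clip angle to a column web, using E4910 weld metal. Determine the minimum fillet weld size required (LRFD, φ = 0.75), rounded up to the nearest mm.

E49XX → F_EXX = 490 MPa.
Total weld length L = 180 mm.
Required throat t_e = P_u / (φ × 0.6 F_EXX × L) = 219 / (0.75 × 0.6 × 490 × 180 × 10⁻³) = 5.518 mm.
Required leg w = t_e / 0.707 = 7.804 mm → use 8 mm.

w = 8 mm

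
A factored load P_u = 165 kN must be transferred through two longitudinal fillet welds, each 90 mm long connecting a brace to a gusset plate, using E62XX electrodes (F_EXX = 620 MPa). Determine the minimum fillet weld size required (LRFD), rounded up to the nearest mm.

w = 5 mm

Total weld length L = 180 mm.
Required throat t_e = P_u / (φ × 0.6 F_EXX × L) = 165 / (0.75 × 0.6 × 620 × 180 × 10⁻³) = 3.286 mm.
Required leg w = t_e / 0.707 = 4.647 mm → use 5 mm.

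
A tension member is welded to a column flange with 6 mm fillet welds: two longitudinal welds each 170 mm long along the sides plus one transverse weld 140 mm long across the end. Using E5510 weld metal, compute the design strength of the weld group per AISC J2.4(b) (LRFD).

φR_n ≈ 524 kN

E55XX → F_EXX = 550 MPa.
t_e = 0.707 × 6 = 4.242 mm.
R_nwl = 0.6 × 550 × 4.242 × 340 × 10⁻³ = 476 kN (longitudinal, 2 welds).
R_nwt = 0.6 × 550 × 4.242 × 140 × 10⁻³ = 196 kN (transverse, base value).
(i) R_nwl + R_nwt = 671.9 kN; (ii) 0.85 R_nwl + 1.5 R_nwt = 698.5 kN.
R_n = max = 698.5 kN [governs: (ii)]; φR_n = 523.9 kN.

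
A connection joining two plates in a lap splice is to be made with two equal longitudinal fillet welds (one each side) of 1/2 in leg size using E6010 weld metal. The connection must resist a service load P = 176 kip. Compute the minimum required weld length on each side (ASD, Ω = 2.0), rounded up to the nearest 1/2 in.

E60XX → F_EXX = 60 ksi.
Throat t_e = 0.707 × 0.5 = 0.3535 in.
r_n/Ω = (0.6 × 60 × 0.3535) / 2.0 = 6.363 kip/in.
L_req = P / (r_n/Ω) = 176 / 6.363 = 27.66 in total.
Per side: 27.66 / 2 = 13.83 in.
Round up → use L = 14 in on each side.

L = 14 in on each side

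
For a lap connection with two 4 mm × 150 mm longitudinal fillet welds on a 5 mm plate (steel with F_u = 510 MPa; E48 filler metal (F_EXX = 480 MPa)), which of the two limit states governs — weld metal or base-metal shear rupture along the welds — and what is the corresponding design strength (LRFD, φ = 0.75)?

φR_n ≈ 183 kN (weld metal governs)

t_e = 0.707 × 4 = 2.828 mm; L = 300 mm.
Weld metal: φR_n = 0.75 × 0.6 × 480 × 2.828 × 300 × 10⁻³ = 183.3 kN.
Base metal (shear rupture): φR_n = 0.75 × 0.6 × 510 × 5 × 300 × 10⁻³ = 344.2 kN.
Governing: weld metal.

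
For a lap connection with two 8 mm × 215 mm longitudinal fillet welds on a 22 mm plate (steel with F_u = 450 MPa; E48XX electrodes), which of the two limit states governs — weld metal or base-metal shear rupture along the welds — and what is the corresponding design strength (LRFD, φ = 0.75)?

E48XX → F_EXX = 480 MPa.
t_e = 0.707 × 8 = 5.656 mm; L = 430 mm.
Weld metal: φR_n = 0.75 × 0.6 × 480 × 5.656 × 430 × 10⁻³ = 525.3 kN.
Base metal (shear rupture): φR_n = 0.75 × 0.6 × 450 × 22 × 430 × 10⁻³ = 1916 kN.
Governing: weld metal.

φR_n ≈ 525 kN (weld metal governs)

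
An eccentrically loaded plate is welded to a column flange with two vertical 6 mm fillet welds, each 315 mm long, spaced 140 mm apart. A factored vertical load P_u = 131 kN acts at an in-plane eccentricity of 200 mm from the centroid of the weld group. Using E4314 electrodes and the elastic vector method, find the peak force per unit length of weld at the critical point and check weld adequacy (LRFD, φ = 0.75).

E43XX → F_EXX = 430 MPa.
Total weld length L_w = 630 mm. Treat welds as unit-width lines.
Polar moment about centroid: J = 2[d³/12 + d(b/2)²] = 2[315³/12 + 315×70²] = 8296000 mm³.
Direct shear f_v = P/L_w = 131×10³ / 630 = 207.9 N/mm (vertical).
Torsion M = P·e = 131×10³ × 200 = 26200000 N·mm.
Critical point at (x, y) = (70, 157.5) from centroid. f_tx = M·y/J = 497.4 N/mm; f_ty = M·x/J = 221.1 N/mm.
Resultant f_max = √[f_tx² + (f_v + f_ty)²] = √[497.4² + (207.9 + 221.1)²] = 656.8 N/mm.
Capacity per unit length: φr_n = 0.75 × 0.6 × 430 × (0.707 × 6) = 820.8 N/mm.
656.8 ≤ 820.8 → adequate.

f_max ≈ 657 N/mm; adequate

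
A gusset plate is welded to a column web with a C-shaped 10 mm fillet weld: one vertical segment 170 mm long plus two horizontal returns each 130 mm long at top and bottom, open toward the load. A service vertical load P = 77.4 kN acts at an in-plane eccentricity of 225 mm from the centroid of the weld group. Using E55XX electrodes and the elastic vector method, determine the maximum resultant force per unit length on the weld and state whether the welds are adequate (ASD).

E55XX → F_EXX = 550 MPa.
Total weld length L_w = 430 mm. Treat welds as unit-width lines.
Centroid: x̄ = 2×130×65 / 430 = 39.3 mm from the vertical weld.
Polar moment about centroid: J = I_x + I_y = [170³/12 + 2×130×85²] + [170×39.3² + 2(130³/12 + 130×25.7²)] = 3088000 mm³.
Direct shear f_v = P/L_w = 77.4×10³ / 430 = 180 N/mm (vertical).
Torsion M = P·e = 77.4×10³ × 225 = 17415000 N·mm.
Critical point at (x, y) = (90.7, 85) from centroid. f_tx = M·y/J = 479.3 N/mm; f_ty = M·x/J = 511.4 N/mm.
Resultant f_max = √[f_tx² + (f_v + f_ty)²] = √[479.3² + (180 + 511.4)²] = 841.3 N/mm.
Capacity per unit length: r_n/Ω = (1/2.0) × 0.6 × 550 × (0.707 × 10) = 1167 N/mm.
841.3 ≤ 1167 → adequate.

f_max ≈ 841 N/mm; adequate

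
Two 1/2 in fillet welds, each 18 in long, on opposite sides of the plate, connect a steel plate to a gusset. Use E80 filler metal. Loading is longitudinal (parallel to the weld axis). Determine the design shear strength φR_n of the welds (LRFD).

E80XX → F_EXX = 80 ksi.
Effective throat t_e = 0.707 × 0.5 = 0.3535 in.
Total length L = 36 in; A_we = 0.3535 × 36 = 12.73 in².
F_nw = 0.6 F_EXX = 0.6 × 80 = 48 ksi.
φR_n = 0.75 × 48 × 12.73 = 458.1 kips.

φR_n ≈ 458 kips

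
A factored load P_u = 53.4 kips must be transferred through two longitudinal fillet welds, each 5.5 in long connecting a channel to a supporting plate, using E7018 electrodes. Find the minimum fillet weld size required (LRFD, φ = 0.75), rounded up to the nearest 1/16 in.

w = 1/4 in

E70XX → F_EXX = 70 ksi.
Total weld length L = 11 in.
Required throat t_e = P_u / (φ × 0.6 F_EXX × L) = 53.4 / (0.75 × 0.6 × 70 × 11) = 0.1541 in.
Required leg w = t_e / 0.707 = 0.218 in → use 1/4 in.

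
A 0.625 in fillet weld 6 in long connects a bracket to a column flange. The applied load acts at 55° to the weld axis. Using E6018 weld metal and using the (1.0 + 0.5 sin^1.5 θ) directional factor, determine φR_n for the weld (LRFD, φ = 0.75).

E60XX → F_EXX = 60 ksi.
t_e = 0.707 × 0.625 = 0.4419 in; A_we = 0.4419 × 6 = 2.651 in².
Directional factor: 1.0 + 0.5 sin^1.5(55°) = 1.371.
F_nw = 0.6 × 60 × 1.371 = 49.35 ksi.
φR_n = 0.75 × 49.35 × 2.651 = 98.12 kip.

φR_n ≈ 98.1 kip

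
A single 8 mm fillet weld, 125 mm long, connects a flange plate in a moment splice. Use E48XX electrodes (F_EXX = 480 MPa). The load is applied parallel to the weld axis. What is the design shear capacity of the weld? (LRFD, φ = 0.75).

φR_n ≈ 153 kN

Effective throat t_e = 0.707 × 8 = 5.656 mm.
Total length L = 125 mm; A_we = 5.656 × 125 = 707 mm².
F_nw = 0.6 F_EXX = 0.6 × 480 = 288 MPa.
φR_n = 0.75 × 288 × 707 × 10⁻³ = 152.7 kN.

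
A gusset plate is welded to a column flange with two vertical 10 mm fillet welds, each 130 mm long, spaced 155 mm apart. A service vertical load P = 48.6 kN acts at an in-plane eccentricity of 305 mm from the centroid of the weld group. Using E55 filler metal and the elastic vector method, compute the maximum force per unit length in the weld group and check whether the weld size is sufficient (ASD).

f_max ≈ 929 N/mm; adequate

E55XX → F_EXX = 550 MPa.
Total weld length L_w = 260 mm. Treat welds as unit-width lines.
Polar moment about centroid: J = 2[d³/12 + d(b/2)²] = 2[130³/12 + 130×77.5²] = 1928000 mm³.
Direct shear f_v = P/L_w = 48.6×10³ / 260 = 186.9 N/mm (vertical).
Torsion M = P·e = 48.6×10³ × 305 = 14823000 N·mm.
Critical point at (x, y) = (77.5, 65) from centroid. f_tx = M·y/J = 499.8 N/mm; f_ty = M·x/J = 595.9 N/mm.
Resultant f_max = √[f_tx² + (f_v + f_ty)²] = √[499.8² + (186.9 + 595.9)²] = 928.8 N/mm.
Capacity per unit length: r_n/Ω = (1/2.0) × 0.6 × 550 × (0.707 × 10) = 1167 N/mm.
928.8 ≤ 1167 → adequate.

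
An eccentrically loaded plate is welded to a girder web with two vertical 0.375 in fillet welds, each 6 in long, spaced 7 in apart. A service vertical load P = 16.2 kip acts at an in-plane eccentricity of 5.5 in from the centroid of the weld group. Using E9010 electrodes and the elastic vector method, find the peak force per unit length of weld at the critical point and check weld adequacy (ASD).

E90XX → F_EXX = 90 ksi.
Total weld length L_w = 12 in. Treat welds as unit-width lines.
Polar moment about centroid: J = 2[d³/12 + d(b/2)²] = 2[6³/12 + 6×3.5²] = 183 in³.
Direct shear f_v = P/L_w = 16.2 / 12 = 1.35 kip/in (vertical).
Torsion M = P·e = 16.2 × 5.5 = 89.1 kip·in.
Critical point at (x, y) = (3.5, 3) from centroid. f_tx = M·y/J = 1.461 kip/in; f_ty = M·x/J = 1.704 kip/in.
Resultant f_max = √[f_tx² + (f_v + f_ty)²] = √[1.461² + (1.35 + 1.704)²] = 3.385 kip/in.
Capacity per unit length: r_n/Ω = (1/2.0) × 0.6 × 90 × (0.707 × 0.375) = 7.158 kip/in.
3.385 ≤ 7.158 → adequate.

f_max ≈ 3.39 kip/in; adequate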